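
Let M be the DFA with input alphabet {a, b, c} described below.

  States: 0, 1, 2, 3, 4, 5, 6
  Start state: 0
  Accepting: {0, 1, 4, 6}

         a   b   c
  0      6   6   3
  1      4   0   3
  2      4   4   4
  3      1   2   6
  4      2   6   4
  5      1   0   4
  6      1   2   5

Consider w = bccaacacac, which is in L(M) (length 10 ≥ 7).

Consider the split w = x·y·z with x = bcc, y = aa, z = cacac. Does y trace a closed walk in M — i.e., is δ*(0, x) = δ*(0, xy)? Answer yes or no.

yes

State sequence: 0 -b-> 6 -c-> 5 -c-> 4 -a-> 2 -a-> 4

After x (step 3): 4. After xy (step 5): 4.
They match, so y = aa drives M around a cycle from 4 back to itself; pumping y any number of times keeps M in 4 before reading z, and xyⁱz ∈ L(M) for every i ≥ 0.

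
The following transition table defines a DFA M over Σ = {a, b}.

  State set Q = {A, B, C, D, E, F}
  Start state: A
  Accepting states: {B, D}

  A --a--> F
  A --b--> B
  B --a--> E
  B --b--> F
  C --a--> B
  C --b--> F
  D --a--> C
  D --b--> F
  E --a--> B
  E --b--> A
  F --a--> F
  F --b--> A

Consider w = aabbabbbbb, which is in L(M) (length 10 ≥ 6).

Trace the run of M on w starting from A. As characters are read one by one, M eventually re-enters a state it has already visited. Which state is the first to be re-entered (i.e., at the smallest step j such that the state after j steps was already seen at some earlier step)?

Run of M on w = a a b b a b b b b b:
  step 0: A  (start)
  step 1: F  (read a: A→F)
  step 2: F  (read a: F→F)   ← first repeat (F seen earlier)
  step 3: A  (read b: F→A)
  step 4: B  (read b: A→B)
  step 5: E  (read a: B→E)
  step 6: A  (read b: E→A)
  step 7: B  (read b: A→B)
  step 8: F  (read b: B→F)
  step 9: A  (read b: F→A)
  step 10: B  (read b: A→B)

The earliest repeat is at step j = 2: M is in F, which it already visited at step i = 1.
With |Q| = 6, pigeonhole forces a state repeat no later than step 6; the substring read between the first and second visits to that state can be pumped.

F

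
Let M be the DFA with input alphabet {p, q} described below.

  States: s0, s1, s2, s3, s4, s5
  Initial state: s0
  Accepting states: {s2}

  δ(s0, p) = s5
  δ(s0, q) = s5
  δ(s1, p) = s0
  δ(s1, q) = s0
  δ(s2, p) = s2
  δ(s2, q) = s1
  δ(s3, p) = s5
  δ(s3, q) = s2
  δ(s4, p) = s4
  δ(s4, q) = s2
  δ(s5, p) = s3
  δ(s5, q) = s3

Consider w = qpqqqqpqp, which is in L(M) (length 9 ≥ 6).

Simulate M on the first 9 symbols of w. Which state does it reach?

s2

Run of M on the first 9 characters of w = q p q q q q p q p:
  step 0: s0  (start)
  step 1: s5  (read q: s0→s5)
  step 2: s3  (read p: s5→s3)
  step 3: s2  (read q: s3→s2)
  step 4: s1  (read q: s2→s1)
  step 5: s0  (read q: s1→s0)
  step 6: s5  (read q: s0→s5)
  step 7: s3  (read p: s5→s3)
  step 8: s2  (read q: s3→s2)
  step 9: s2  (read p: s2→s2)

After reading 9 characters, M is in state s2.
(This kind of state-tracing is the core of the pumping-lemma construction: with 6 states, pigeonhole forces a repeat within the first 6 steps.)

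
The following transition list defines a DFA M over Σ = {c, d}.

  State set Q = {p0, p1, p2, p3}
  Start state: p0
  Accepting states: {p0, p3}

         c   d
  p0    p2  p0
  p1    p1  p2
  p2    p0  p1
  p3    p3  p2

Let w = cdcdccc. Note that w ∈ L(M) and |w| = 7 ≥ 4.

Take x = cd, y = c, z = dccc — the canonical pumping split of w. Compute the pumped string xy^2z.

cdccdccc

xy^2z = cd·c·c·dccc = cdccdccc.
Reading y = c takes M from p1 back to p1, so after x·y·y the machine is still in p1, and z then leads to the accepting state p0. Hence cdccdccc ∈ L(M).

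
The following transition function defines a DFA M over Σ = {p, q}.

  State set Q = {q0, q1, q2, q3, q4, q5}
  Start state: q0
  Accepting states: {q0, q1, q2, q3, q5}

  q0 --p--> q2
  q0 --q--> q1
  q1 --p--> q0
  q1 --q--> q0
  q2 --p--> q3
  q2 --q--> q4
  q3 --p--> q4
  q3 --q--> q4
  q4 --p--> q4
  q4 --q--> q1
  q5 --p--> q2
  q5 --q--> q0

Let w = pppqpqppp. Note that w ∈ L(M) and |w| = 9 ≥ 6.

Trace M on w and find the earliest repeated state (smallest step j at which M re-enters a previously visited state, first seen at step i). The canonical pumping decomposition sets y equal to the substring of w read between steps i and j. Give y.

State sequence: q0 -p-> q2 -p-> q3 -p-> q4 -q-> q1 -p-> q0 -q-> q1 -p-> q0 -p-> q2 -p-> q3
First repeat at step 5: q0 was already visited.

So i = 0, j = 5, giving x = w[0:0] = ε, y = w[0:5] = pppqp, z = w[5:9] = qppp.
Check: |xy| = 5 ≤ 6 and |y| = 5 ≥ 1. Reading y takes M from q0 back to q0, so every xyⁱz is accepted.

pppqp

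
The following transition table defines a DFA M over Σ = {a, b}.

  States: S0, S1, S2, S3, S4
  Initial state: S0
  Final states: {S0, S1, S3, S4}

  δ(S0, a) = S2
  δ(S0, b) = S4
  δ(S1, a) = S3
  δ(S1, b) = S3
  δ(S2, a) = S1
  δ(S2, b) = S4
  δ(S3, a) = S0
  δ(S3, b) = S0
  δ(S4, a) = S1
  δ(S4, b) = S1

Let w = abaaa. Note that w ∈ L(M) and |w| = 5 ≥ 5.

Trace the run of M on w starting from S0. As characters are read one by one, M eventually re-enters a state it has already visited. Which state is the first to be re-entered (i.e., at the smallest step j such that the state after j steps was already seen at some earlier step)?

State sequence: S0 -a-> S2 -b-> S4 -a-> S1 -a-> S3 -a-> S0
First repeat at step 5: S0 was already visited.

The earliest repeat is at step j = 5: M is in S0, which it already visited at step i = 0.
With |Q| = 5, pigeonhole forces a state repeat no later than step 5; the substring read between the first and second visits to that state can be pumped.

S0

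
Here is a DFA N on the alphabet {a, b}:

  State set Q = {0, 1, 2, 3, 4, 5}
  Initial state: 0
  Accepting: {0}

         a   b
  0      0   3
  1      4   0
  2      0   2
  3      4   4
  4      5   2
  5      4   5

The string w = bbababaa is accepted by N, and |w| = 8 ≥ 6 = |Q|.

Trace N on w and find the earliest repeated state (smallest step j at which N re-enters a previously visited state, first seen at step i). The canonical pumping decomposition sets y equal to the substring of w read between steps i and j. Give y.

b

State sequence: 0 -b-> 3 -b-> 4 -a-> 5 -b-> 5 -a-> 4 -b-> 2 -a-> 0 -a-> 0
First repeat at step 4: 5 was already visited.

So i = 3, j = 4, giving x = w[0:3] = bba, y = w[3:4] = b, z = w[4:8] = abaa.
Check: |xy| = 4 ≤ 6 and |y| = 1 ≥ 1. Reading y takes N from 5 back to 5, so every xyⁱz is accepted.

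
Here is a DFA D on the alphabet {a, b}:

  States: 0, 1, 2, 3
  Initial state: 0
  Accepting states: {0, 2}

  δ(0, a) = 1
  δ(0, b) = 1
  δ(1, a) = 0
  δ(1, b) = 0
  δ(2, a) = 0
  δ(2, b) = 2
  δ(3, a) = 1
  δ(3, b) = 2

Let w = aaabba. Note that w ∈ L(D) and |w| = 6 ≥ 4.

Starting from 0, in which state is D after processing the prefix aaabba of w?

State sequence: 0 -a-> 1 -a-> 0 -a-> 1 -b-> 0 -b-> 1 -a-> 0

After reading 6 characters, D is in state 0.

0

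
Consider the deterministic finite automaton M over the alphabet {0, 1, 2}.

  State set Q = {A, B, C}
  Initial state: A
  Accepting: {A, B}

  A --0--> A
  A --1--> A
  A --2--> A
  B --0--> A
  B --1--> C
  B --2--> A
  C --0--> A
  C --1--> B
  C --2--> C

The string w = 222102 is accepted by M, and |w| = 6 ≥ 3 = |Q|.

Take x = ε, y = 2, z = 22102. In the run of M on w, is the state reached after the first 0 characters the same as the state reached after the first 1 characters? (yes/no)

Run of M on the first 1 characters of w = 2:
  step 0: A  (start)
  step 1: A  (read 2: A→A)

After x (step 0): A. After xy (step 1): A.
They match, so y = 2 drives M around a cycle from A back to itself; pumping y any number of times keeps M in A before reading z, and xyⁱz ∈ L(M) for every i ≥ 0.

yes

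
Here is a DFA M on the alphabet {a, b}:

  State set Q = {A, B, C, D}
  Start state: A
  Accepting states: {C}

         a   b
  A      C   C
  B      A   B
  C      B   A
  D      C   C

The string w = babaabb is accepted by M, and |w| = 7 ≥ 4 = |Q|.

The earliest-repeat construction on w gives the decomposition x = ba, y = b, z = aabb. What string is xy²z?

babbaabb

xy^2z = ba·b·b·aabb = babbaabb.
Reading y = b takes M from B back to B, so after x·y·y the machine is still in B, and z then leads to the accepting state C. Hence babbaabb ∈ L(M).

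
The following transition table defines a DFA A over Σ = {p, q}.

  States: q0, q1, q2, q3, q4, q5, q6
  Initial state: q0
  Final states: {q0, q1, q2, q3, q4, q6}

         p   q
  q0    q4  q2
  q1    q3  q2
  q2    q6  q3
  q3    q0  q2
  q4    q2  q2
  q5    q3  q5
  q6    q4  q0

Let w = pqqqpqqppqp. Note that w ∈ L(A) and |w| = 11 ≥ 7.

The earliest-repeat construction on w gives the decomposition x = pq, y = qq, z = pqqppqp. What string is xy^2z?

xy^2z = pq·qq·qq·pqqppqp = pqqqqqpqqppqp.
Reading y = qq takes A from q2 back to q2, so after x·y·y the machine is still in q2, and z then leads to the accepting state q6. Hence pqqqqqpqqppqp ∈ L(A).

pqqqqqpqqppqp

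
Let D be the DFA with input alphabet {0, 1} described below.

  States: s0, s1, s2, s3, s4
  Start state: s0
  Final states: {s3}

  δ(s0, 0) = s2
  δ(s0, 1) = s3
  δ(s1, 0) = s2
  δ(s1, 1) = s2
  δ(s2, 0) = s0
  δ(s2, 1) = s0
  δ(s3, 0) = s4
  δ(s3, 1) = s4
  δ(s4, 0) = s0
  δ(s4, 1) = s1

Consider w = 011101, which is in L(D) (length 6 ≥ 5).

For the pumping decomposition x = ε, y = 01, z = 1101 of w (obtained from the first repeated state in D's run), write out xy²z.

xy^2z = ε·01·01·1101 = 01011101.
Reading y = 01 takes D from s0 back to s0, so after x·y·y the machine is still in s0, and z then leads to the accepting state s3. Hence 01011101 ∈ L(D).

01011101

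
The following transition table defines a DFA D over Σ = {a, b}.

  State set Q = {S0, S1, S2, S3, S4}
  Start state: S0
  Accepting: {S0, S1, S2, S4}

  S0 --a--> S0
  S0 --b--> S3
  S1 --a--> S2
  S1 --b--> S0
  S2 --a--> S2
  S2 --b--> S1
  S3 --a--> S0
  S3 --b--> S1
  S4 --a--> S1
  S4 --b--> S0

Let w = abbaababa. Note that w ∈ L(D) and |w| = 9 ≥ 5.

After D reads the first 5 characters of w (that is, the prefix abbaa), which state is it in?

State sequence: S0 -a-> S0 -b-> S3 -b-> S1 -a-> S2 -a-> S2

After reading 5 characters, D is in state S2.
(This kind of state-tracing is the core of the pumping-lemma construction: with 5 states, pigeonhole forces a repeat within the first 5 steps.)

S2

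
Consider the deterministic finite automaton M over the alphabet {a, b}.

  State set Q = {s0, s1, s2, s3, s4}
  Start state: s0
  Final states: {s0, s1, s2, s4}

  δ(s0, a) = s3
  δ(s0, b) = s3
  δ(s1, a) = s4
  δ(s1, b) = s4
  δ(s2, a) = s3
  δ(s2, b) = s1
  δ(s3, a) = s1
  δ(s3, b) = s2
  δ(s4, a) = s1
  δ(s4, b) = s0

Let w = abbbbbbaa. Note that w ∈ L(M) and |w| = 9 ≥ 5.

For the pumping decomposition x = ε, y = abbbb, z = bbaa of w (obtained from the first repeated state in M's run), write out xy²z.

xy^2z = ε·abbbb·abbbb·bbaa = abbbbabbbbbbaa.
Reading y = abbbb takes M from s0 back to s0, so after x·y·y the machine is still in s0, and z then leads to the accepting state s1. Hence abbbbabbbbbbaa ∈ L(M).

abbbbabbbbbbaa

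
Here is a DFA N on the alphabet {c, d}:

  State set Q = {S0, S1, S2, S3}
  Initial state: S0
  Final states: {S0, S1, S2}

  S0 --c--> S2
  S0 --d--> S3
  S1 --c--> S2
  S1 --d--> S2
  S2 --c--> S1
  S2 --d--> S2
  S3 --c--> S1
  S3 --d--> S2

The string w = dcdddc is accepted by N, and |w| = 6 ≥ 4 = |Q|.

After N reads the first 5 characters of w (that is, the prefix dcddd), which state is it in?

Run of N on the first 5 characters of w = d c d d d:
  step 0: S0  (start)
  step 1: S3  (read d: S0→S3)
  step 2: S1  (read c: S3→S1)
  step 3: S2  (read d: S1→S2)
  step 4: S2  (read d: S2→S2)
  step 5: S2  (read d: S2→S2)

After reading 5 characters, N is in state S2.
(This kind of state-tracing is the core of the pumping-lemma construction: with 4 states, pigeonhole forces a repeat within the first 4 steps.)

S2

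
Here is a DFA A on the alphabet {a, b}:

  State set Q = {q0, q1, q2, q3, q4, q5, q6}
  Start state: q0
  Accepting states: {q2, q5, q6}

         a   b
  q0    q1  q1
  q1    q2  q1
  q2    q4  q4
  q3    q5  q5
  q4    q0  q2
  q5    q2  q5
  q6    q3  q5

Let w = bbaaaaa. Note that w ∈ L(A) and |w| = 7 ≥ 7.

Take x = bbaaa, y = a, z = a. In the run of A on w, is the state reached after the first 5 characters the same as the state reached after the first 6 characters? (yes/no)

no

State sequence: q0 -b-> q1 -b-> q1 -a-> q2 -a-> q4 -a-> q0 -a-> q1

After x (step 5): q0. After xy (step 6): q1.
They differ (q0 ≠ q1), so y is not a cycle from the state after x; this split is not the one the pumping-lemma construction produces, and pumping y need not keep the string in L(A).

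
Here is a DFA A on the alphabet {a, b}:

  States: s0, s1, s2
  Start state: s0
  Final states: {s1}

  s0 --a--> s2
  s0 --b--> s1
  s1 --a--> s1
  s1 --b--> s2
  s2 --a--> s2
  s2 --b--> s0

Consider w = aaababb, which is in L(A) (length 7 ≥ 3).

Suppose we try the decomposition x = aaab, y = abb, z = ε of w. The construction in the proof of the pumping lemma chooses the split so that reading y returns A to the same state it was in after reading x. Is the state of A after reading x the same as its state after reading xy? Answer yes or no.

no

State sequence: s0 -a-> s2 -a-> s2 -a-> s2 -b-> s0 -a-> s2 -b-> s0 -b-> s1

After x (step 4): s0. After xy (step 7): s1.
They differ (s0 ≠ s1), so y is not a cycle from the state after x; this split is not the one the pumping-lemma construction produces, and pumping y need not keep the string in L(A).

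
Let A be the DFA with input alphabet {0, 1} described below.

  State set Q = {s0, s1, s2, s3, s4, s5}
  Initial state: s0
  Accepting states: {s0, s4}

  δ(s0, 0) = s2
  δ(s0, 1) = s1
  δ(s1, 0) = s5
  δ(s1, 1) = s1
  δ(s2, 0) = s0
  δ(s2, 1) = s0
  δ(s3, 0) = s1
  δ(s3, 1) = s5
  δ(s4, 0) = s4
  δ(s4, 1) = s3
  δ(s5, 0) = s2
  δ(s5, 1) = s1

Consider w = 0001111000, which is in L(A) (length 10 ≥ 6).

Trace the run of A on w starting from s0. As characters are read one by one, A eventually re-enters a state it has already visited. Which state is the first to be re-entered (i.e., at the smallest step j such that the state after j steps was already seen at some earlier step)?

s0

State sequence: s0 -0-> s2 -0-> s0 -0-> s2 -1-> s0 -1-> s1 -1-> s1 -1-> s1 -0-> s5 -0-> s2 -0-> s0
First repeat at step 2: s0 was already visited.

The earliest repeat is at step j = 2: A is in s0, which it already visited at step i = 0.
With |Q| = 6, pigeonhole forces a state repeat no later than step 6; the substring read between the first and second visits to that state can be pumped.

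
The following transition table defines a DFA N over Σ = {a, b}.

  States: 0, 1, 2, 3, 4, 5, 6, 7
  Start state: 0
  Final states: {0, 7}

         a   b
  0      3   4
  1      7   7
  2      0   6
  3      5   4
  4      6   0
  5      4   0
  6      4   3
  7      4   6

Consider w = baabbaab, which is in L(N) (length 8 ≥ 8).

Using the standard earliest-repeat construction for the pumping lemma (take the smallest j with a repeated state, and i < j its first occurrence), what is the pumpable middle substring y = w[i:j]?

Run of N on w = b a a b b a a b:
  step 0: 0  (start)
  step 1: 4  (read b: 0→4)
  step 2: 6  (read a: 4→6)
  step 3: 4  (read a: 6→4)   ← first repeat (4 seen earlier)
  step 4: 0  (read b: 4→0)
  step 5: 4  (read b: 0→4)
  step 6: 6  (read a: 4→6)
  step 7: 4  (read a: 6→4)
  step 8: 0  (read b: 4→0)

So i = 1, j = 3, giving x = w[0:1] = b, y = w[1:3] = aa, z = w[3:8] = bbaab.
Check: |xy| = 3 ≤ 8 and |y| = 2 ≥ 1. Reading y takes N from 4 back to 4, so every xyⁱz is accepted.

aa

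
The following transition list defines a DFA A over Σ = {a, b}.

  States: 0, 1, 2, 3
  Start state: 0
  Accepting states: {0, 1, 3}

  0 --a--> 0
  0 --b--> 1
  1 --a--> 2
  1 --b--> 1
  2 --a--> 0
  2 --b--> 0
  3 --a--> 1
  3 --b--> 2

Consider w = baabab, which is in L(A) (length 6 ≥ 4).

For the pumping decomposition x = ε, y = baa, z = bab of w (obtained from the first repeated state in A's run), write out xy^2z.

xy^2z = ε·baa·baa·bab = baabaabab.
Reading y = baa takes A from 0 back to 0, so after x·y·y the machine is still in 0, and z then leads to the accepting state 0. Hence baabaabab ∈ L(A).

baabaabab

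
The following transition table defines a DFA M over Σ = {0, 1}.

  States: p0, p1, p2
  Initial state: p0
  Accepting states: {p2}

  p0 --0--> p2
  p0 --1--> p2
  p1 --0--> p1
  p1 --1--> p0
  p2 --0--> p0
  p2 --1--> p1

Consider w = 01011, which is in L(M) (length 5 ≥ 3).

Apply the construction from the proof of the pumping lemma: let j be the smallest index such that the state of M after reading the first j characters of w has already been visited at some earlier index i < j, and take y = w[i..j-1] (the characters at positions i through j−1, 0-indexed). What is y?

0

Run of M on w = 0 1 0 1 1:
  step 0: p0  (start)
  step 1: p2  (read 0: p0→p2)
  step 2: p1  (read 1: p2→p1)
  step 3: p1  (read 0: p1→p1)   ← first repeat (p1 seen earlier)
  step 4: p0  (read 1: p1→p0)
  step 5: p2  (read 1: p0→p2)

So i = 2, j = 3, giving x = w[0:2] = 01, y = w[2:3] = 0, z = w[3:5] = 11.
Check: |xy| = 3 ≤ 3 and |y| = 1 ≥ 1. Reading y takes M from p1 back to p1, so every xyⁱz is accepted.
Pumping length from the standard proof: p = 3 (the number of states). The repeated state found above gives |xy| = j ≤ 3 and |y| = j − i ≥ 1.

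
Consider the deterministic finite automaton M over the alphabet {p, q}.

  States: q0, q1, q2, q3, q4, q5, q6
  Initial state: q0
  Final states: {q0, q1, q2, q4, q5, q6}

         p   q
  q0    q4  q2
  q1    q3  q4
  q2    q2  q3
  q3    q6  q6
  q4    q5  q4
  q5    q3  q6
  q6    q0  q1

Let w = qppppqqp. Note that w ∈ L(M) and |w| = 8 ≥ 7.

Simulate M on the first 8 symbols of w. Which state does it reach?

Run of M on the first 8 characters of w = q p p p p q q p:
  step 0: q0  (start)
  step 1: q2  (read q: q0→q2)
  step 2: q2  (read p: q2→q2)
  step 3: q2  (read p: q2→q2)
  step 4: q2  (read p: q2→q2)
  step 5: q2  (read p: q2→q2)
  step 6: q3  (read q: q2→q3)
  step 7: q6  (read q: q3→q6)
  step 8: q0  (read p: q6→q0)

After reading 8 characters, M is in state q0.

q0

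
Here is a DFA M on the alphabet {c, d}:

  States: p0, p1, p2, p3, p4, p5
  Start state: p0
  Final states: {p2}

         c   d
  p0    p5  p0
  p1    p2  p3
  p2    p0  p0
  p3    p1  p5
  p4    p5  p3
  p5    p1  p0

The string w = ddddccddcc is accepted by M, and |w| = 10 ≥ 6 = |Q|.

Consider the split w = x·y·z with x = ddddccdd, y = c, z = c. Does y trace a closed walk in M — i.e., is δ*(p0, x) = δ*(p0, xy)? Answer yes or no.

no

State sequence: p0 -d-> p0 -d-> p0 -d-> p0 -d-> p0 -c-> p5 -c-> p1 -d-> p3 -d-> p5 -c-> p1

After x (step 8): p5. After xy (step 9): p1.
They differ (p5 ≠ p1), so y is not a cycle from the state after x; this split is not the one the pumping-lemma construction produces, and pumping y need not keep the string in L(M).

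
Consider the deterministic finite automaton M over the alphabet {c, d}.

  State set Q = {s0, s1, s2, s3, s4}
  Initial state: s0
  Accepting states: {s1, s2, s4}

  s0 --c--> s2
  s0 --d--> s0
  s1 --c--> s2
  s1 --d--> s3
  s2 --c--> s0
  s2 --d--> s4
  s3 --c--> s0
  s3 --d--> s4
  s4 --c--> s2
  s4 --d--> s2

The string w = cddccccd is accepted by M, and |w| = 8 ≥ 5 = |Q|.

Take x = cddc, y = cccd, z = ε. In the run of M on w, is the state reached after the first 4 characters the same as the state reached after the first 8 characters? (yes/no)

no

State sequence: s0 -c-> s2 -d-> s4 -d-> s2 -c-> s0 -c-> s2 -c-> s0 -c-> s2 -d-> s4

After x (step 4): s0. After xy (step 8): s4.
They differ (s0 ≠ s4), so y is not a cycle from the state after x; this split is not the one the pumping-lemma construction produces, and pumping y need not keep the string in L(M).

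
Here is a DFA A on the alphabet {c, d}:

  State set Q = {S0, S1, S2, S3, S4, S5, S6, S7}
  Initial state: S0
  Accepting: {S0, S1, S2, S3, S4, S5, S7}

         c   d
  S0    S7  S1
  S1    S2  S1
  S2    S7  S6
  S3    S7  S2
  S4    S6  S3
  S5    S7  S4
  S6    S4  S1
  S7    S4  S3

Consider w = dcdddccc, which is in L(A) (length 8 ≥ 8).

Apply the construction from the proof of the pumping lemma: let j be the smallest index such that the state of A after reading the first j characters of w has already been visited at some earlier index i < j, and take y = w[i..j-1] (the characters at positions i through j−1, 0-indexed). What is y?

State sequence: S0 -d-> S1 -c-> S2 -d-> S6 -d-> S1 -d-> S1 -c-> S2 -c-> S7 -c-> S4
First repeat at step 4: S1 was already visited.

So i = 1, j = 4, giving x = w[0:1] = d, y = w[1:4] = cdd, z = w[4:8] = dccc.
Check: |xy| = 4 ≤ 8 and |y| = 3 ≥ 1. Reading y takes A from S1 back to S1, so every xyⁱz is accepted.

cdd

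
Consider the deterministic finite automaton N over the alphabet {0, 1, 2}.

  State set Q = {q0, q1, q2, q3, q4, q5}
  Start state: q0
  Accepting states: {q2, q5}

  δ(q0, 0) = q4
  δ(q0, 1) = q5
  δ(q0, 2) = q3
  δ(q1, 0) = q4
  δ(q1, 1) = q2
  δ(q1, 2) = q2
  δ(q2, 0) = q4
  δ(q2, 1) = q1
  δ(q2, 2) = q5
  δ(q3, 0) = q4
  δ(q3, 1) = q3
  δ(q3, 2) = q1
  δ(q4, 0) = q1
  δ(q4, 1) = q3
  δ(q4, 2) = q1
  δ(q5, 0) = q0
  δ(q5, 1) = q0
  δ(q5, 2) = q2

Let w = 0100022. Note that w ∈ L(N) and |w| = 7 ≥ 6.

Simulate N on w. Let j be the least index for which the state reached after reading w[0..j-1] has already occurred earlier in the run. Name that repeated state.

Run of N on w = 0 1 0 0 0 2 2:
  step 0: q0  (start)
  step 1: q4  (read 0: q0→q4)
  step 2: q3  (read 1: q4→q3)
  step 3: q4  (read 0: q3→q4)   ← first repeat (q4 seen earlier)
  step 4: q1  (read 0: q4→q1)
  step 5: q4  (read 0: q1→q4)
  step 6: q1  (read 2: q4→q1)
  step 7: q2  (read 2: q1→q2)

The earliest repeat is at step j = 3: N is in q4, which it already visited at step i = 1.
With |Q| = 6, pigeonhole forces a state repeat no later than step 6; the substring read between the first and second visits to that state can be pumped.

q4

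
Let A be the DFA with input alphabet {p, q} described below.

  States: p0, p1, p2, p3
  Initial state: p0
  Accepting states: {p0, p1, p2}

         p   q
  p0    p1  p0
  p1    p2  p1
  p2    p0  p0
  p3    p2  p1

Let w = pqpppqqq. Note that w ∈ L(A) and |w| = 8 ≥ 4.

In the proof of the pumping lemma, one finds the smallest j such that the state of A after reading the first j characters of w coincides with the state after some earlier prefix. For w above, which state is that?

p1

State sequence: p0 -p-> p1 -q-> p1 -p-> p2 -p-> p0 -p-> p1 -q-> p1 -q-> p1 -q-> p1
First repeat at step 2: p1 was already visited.

The earliest repeat is at step j = 2: A is in p1, which it already visited at step i = 1.
The DFA has 4 states, so the proof of the pumping lemma guarantees a repeated state among the first 4+1 visited; the segment between the two visits is the pumpable y.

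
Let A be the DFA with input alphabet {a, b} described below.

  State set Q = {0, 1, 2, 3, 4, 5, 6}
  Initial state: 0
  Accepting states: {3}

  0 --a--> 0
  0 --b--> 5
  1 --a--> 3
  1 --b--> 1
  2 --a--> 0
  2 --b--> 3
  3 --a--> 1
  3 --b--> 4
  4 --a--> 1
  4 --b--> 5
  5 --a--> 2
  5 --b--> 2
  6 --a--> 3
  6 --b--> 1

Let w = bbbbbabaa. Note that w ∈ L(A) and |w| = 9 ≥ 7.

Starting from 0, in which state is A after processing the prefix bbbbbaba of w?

State sequence: 0 -b-> 5 -b-> 2 -b-> 3 -b-> 4 -b-> 5 -a-> 2 -b-> 3 -a-> 1

After reading 8 characters, A is in state 1.

1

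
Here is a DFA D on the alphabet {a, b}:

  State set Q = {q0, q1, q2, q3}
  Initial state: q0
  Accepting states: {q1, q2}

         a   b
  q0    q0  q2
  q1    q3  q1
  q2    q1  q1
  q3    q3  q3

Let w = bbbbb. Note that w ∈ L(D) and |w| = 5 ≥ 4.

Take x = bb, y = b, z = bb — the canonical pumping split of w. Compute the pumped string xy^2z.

xy^2z = bb·b·b·bb = bbbbbb.
Reading y = b takes D from q1 back to q1, so after x·y·y the machine is still in q1, and z then leads to the accepting state q1. Hence bbbbbb ∈ L(D).

bbbbbb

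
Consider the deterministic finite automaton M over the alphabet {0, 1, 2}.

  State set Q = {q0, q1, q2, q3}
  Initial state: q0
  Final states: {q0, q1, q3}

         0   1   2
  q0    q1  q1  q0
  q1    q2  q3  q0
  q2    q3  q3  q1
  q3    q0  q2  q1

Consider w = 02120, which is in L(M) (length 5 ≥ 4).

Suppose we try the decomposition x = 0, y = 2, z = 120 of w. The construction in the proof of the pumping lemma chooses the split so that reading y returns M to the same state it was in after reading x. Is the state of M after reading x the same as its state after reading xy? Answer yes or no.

no

State sequence: q0 -0-> q1 -2-> q0

After x (step 1): q1. After xy (step 2): q0.
They differ (q1 ≠ q0), so y is not a cycle from the state after x; this split is not the one the pumping-lemma construction produces, and pumping y need not keep the string in L(M).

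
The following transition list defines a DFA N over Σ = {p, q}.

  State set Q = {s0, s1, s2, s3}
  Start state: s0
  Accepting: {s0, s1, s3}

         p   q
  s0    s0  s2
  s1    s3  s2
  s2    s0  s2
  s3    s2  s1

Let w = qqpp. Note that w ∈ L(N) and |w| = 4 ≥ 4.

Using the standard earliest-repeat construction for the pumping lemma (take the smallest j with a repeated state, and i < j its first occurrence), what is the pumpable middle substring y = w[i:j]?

q

Run of N on w = q q p p:
  step 0: s0  (start)
  step 1: s2  (read q: s0→s2)
  step 2: s2  (read q: s2→s2)   ← first repeat (s2 seen earlier)
  step 3: s0  (read p: s2→s0)
  step 4: s0  (read p: s0→s0)

So i = 1, j = 2, giving x = w[0:1] = q, y = w[1:2] = q, z = w[2:4] = pp.
Check: |xy| = 2 ≤ 4 and |y| = 1 ≥ 1. Reading y takes N from s2 back to s2, so every xyⁱz is accepted.
Pumping length from the standard proof: p = 4 (the number of states). The repeated state found above gives |xy| = j ≤ 4 and |y| = j − i ≥ 1.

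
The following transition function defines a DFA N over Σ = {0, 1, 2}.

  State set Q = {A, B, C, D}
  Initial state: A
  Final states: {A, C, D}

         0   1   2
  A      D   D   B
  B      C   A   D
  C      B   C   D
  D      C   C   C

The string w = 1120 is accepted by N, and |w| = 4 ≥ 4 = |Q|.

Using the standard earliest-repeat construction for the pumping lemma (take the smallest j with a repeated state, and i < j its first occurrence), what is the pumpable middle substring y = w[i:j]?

12

Run of N on w = 1 1 2 0:
  step 0: A  (start)
  step 1: D  (read 1: A→D)
  step 2: C  (read 1: D→C)
  step 3: D  (read 2: C→D)   ← first repeat (D seen earlier)
  step 4: C  (read 0: D→C)

So i = 1, j = 3, giving x = w[0:1] = 1, y = w[1:3] = 12, z = w[3:4] = 0.
Check: |xy| = 3 ≤ 4 and |y| = 2 ≥ 1. Reading y takes N from D back to D, so every xyⁱz is accepted.
Since N has 4 states, any run of length ≥ 4 visits 4+1 states, so by pigeonhole some state repeats within the first 4 steps — that repeat gives the pumpable loop.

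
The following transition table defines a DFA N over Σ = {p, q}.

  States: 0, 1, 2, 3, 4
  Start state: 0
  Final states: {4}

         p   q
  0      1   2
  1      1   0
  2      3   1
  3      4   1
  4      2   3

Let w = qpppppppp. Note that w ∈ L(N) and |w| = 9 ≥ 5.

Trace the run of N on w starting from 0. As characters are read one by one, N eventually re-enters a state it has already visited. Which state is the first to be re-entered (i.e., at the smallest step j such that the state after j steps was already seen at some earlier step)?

State sequence: 0 -q-> 2 -p-> 3 -p-> 4 -p-> 2 -p-> 3 -p-> 4 -p-> 2 -p-> 3 -p-> 4
First repeat at step 4: 2 was already visited.

The earliest repeat is at step j = 4: N is in 2, which it already visited at step i = 1.

2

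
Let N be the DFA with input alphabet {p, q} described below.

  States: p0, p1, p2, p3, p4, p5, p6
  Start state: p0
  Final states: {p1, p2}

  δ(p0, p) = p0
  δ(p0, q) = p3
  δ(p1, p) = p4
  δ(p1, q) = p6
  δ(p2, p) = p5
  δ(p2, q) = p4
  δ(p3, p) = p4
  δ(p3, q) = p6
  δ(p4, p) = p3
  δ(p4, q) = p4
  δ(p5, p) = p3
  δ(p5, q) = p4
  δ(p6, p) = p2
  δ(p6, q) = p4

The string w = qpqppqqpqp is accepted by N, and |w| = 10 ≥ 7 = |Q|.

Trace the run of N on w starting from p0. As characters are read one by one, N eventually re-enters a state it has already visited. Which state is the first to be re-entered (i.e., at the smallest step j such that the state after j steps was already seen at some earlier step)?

Run of N on w = q p q p p q q p q p:
  step 0: p0  (start)
  step 1: p3  (read q: p0→p3)
  step 2: p4  (read p: p3→p4)
  step 3: p4  (read q: p4→p4)   ← first repeat (p4 seen earlier)
  step 4: p3  (read p: p4→p3)
  step 5: p4  (read p: p3→p4)
  step 6: p4  (read q: p4→p4)
  step 7: p4  (read q: p4→p4)
  step 8: p3  (read p: p4→p3)
  step 9: p6  (read q: p3→p6)
  step 10: p2  (read p: p6→p2)

The earliest repeat is at step j = 3: N is in p4, which it already visited at step i = 2.
With |Q| = 7, pigeonhole forces a state repeat no later than step 7; the substring read between the first and second visits to that state can be pumped.

p4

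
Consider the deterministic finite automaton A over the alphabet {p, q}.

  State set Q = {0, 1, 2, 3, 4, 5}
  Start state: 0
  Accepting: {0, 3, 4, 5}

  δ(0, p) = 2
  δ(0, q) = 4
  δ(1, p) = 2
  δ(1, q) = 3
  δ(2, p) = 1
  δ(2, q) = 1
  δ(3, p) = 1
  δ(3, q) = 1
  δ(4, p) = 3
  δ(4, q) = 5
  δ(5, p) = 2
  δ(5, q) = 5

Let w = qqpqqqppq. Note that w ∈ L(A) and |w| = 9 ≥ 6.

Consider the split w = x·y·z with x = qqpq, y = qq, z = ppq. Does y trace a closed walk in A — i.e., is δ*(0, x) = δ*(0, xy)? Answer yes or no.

State sequence: 0 -q-> 4 -q-> 5 -p-> 2 -q-> 1 -q-> 3 -q-> 1

After x (step 4): 1. After xy (step 6): 1.
They match, so y = qq drives A around a cycle from 1 back to itself; pumping y any number of times keeps A in 1 before reading z, and xyⁱz ∈ L(A) for every i ≥ 0.

yes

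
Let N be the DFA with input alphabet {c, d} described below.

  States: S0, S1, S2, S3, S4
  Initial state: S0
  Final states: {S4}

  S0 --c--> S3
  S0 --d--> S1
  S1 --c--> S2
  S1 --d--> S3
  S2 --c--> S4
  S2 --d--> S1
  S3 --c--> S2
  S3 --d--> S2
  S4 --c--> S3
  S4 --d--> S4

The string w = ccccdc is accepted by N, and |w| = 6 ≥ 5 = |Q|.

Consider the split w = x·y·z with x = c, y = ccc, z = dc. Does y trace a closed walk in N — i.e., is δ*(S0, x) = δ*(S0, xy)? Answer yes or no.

Run of N on the first 4 characters of w = c c c c:
  step 0: S0  (start)
  step 1: S3  (read c: S0→S3)
  step 2: S2  (read c: S3→S2)
  step 3: S4  (read c: S2→S4)
  step 4: S3  (read c: S4→S3)

After x (step 1): S3. After xy (step 4): S3.
They match, so y = ccc drives N around a cycle from S3 back to itself; pumping y any number of times keeps N in S3 before reading z, and xyⁱz ∈ L(N) for every i ≥ 0.

yes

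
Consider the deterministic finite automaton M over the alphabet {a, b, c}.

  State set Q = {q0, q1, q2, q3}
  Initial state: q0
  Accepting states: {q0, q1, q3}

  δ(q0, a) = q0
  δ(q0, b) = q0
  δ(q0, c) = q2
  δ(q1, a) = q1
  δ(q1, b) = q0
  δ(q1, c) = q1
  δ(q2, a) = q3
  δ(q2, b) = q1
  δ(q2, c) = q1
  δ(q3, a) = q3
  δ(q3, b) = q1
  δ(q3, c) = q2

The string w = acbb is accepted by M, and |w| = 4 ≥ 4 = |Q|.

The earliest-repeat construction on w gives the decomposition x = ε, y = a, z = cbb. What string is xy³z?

xy^3z = ε·a·a·a·cbb = aaacbb.
Reading y = a takes M from q0 back to q0, so after x·y·y·y the machine is still in q0, and z then leads to the accepting state q0. Hence aaacbb ∈ L(M).

aaacbb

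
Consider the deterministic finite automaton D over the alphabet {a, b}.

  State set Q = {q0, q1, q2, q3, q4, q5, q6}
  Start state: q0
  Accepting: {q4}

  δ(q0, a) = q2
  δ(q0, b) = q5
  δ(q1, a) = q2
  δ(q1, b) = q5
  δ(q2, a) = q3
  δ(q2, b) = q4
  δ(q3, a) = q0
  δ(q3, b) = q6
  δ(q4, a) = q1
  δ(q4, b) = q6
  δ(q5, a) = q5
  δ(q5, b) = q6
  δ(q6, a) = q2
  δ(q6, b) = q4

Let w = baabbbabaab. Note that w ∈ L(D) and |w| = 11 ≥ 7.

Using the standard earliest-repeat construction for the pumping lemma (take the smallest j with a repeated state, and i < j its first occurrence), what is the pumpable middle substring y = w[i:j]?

a

State sequence: q0 -b-> q5 -a-> q5 -a-> q5 -b-> q6 -b-> q4 -b-> q6 -a-> q2 -b-> q4 -a-> q1 -a-> q2 -b-> q4
First repeat at step 2: q5 was already visited.

So i = 1, j = 2, giving x = w[0:1] = b, y = w[1:2] = a, z = w[2:11] = abbbabaab.
Check: |xy| = 2 ≤ 7 and |y| = 1 ≥ 1. Reading y takes D from q5 back to q5, so every xyⁱz is accepted.
The DFA has 7 states, so the proof of the pumping lemma guarantees a repeated state among the first 7+1 visited; the segment between the two visits is the pumpable y.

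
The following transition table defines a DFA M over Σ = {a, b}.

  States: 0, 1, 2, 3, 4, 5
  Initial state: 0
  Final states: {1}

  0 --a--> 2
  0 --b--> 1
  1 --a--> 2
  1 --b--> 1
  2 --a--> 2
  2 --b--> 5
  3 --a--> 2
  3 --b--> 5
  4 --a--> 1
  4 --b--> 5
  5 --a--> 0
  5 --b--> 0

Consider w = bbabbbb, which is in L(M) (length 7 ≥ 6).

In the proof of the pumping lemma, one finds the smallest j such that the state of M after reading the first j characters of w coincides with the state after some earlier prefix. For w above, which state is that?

1

State sequence: 0 -b-> 1 -b-> 1 -a-> 2 -b-> 5 -b-> 0 -b-> 1 -b-> 1
First repeat at step 2: 1 was already visited.

The earliest repeat is at step j = 2: M is in 1, which it already visited at step i = 1.
The DFA has 6 states, so the proof of the pumping lemma guarantees a repeated state among the first 6+1 visited; the segment between the two visits is the pumpable y.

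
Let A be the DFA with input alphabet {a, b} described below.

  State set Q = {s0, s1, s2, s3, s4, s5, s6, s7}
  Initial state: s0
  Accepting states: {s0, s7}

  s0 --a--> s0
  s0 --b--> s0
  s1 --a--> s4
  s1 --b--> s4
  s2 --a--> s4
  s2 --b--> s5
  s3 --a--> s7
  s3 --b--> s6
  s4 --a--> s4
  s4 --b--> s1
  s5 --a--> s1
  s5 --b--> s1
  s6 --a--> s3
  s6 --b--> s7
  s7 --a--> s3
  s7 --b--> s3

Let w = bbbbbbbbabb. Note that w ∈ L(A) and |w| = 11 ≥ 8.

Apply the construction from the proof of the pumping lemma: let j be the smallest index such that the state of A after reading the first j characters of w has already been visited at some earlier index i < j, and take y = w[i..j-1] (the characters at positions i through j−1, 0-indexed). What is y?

b

Run of A on w = b b b b b b b b a b b:
  step 0: s0  (start)
  step 1: s0  (read b: s0→s0)   ← first repeat (s0 seen earlier)
  step 2: s0  (read b: s0→s0)
  step 3: s0  (read b: s0→s0)
  step 4: s0  (read b: s0→s0)
  step 5: s0  (read b: s0→s0)
  step 6: s0  (read b: s0→s0)
  step 7: s0  (read b: s0→s0)
  step 8: s0  (read b: s0→s0)
  step 9: s0  (read a: s0→s0)
  step 10: s0  (read b: s0→s0)
  step 11: s0  (read b: s0→s0)

So i = 0, j = 1, giving x = w[0:0] = ε, y = w[0:1] = b, z = w[1:11] = bbbbbbbabb.
Check: |xy| = 1 ≤ 8 and |y| = 1 ≥ 1. Reading y takes A from s0 back to s0, so every xyⁱz is accepted.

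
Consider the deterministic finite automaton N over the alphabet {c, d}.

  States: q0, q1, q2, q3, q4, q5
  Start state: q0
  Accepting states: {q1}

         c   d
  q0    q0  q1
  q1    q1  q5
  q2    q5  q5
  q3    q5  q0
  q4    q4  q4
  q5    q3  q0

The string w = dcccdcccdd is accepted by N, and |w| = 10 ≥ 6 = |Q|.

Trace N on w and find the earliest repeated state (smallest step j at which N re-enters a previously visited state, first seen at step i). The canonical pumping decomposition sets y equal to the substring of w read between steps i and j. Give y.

State sequence: q0 -d-> q1 -c-> q1 -c-> q1 -c-> q1 -d-> q5 -c-> q3 -c-> q5 -c-> q3 -d-> q0 -d-> q1
First repeat at step 2: q1 was already visited.

So i = 1, j = 2, giving x = w[0:1] = d, y = w[1:2] = c, z = w[2:10] = ccdcccdd.
Check: |xy| = 2 ≤ 6 and |y| = 1 ≥ 1. Reading y takes N from q1 back to q1, so every xyⁱz is accepted.
Since N has 6 states, any run of length ≥ 6 visits 6+1 states, so by pigeonhole some state repeats within the first 6 steps — that repeat gives the pumpable loop.

c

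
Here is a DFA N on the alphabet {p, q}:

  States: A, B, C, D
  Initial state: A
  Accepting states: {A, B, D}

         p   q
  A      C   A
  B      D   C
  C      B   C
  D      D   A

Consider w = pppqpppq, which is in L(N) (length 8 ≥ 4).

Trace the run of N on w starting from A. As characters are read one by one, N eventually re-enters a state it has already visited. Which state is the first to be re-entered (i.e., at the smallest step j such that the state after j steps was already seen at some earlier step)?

Run of N on w = p p p q p p p q:
  step 0: A  (start)
  step 1: C  (read p: A→C)
  step 2: B  (read p: C→B)
  step 3: D  (read p: B→D)
  step 4: A  (read q: D→A)   ← first repeat (A seen earlier)
  step 5: C  (read p: A→C)
  step 6: B  (read p: C→B)
  step 7: D  (read p: B→D)
  step 8: A  (read q: D→A)

The earliest repeat is at step j = 4: N is in A, which it already visited at step i = 0.

A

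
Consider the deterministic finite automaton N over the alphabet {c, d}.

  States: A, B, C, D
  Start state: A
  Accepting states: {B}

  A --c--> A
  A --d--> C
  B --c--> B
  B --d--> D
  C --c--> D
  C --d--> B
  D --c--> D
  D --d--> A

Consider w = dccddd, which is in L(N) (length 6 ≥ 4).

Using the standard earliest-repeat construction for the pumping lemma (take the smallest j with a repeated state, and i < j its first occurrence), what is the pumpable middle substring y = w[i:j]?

c

State sequence: A -d-> C -c-> D -c-> D -d-> A -d-> C -d-> B
First repeat at step 3: D was already visited.

So i = 2, j = 3, giving x = w[0:2] = dc, y = w[2:3] = c, z = w[3:6] = ddd.
Check: |xy| = 3 ≤ 4 and |y| = 1 ≥ 1. Reading y takes N from D back to D, so every xyⁱz is accepted.
With |Q| = 4, pigeonhole forces a state repeat no later than step 4; the substring read between the first and second visits to that state can be pumped.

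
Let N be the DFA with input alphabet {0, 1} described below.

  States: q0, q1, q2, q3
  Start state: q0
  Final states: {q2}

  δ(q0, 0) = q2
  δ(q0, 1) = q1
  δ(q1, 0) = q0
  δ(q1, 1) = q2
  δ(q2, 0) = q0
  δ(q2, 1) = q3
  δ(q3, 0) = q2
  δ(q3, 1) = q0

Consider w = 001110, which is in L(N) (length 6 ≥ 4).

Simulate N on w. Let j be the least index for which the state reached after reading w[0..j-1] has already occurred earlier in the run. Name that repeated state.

Run of N on w = 0 0 1 1 1 0:
  step 0: q0  (start)
  step 1: q2  (read 0: q0→q2)
  step 2: q0  (read 0: q2→q0)   ← first repeat (q0 seen earlier)
  step 3: q1  (read 1: q0→q1)
  step 4: q2  (read 1: q1→q2)
  step 5: q3  (read 1: q2→q3)
  step 6: q2  (read 0: q3→q2)

The earliest repeat is at step j = 2: N is in q0, which it already visited at step i = 0.

q0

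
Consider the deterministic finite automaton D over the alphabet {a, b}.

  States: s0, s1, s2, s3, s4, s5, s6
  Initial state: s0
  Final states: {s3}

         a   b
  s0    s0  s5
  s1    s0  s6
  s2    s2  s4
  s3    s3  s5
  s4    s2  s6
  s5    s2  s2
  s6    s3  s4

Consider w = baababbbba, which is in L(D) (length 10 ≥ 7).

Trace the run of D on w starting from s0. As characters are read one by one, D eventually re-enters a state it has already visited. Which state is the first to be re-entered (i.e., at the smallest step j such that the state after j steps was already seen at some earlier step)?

s2

State sequence: s0 -b-> s5 -a-> s2 -a-> s2 -b-> s4 -a-> s2 -b-> s4 -b-> s6 -b-> s4 -b-> s6 -a-> s3
First repeat at step 3: s2 was already visited.

The earliest repeat is at step j = 3: D is in s2, which it already visited at step i = 2.
The DFA has 7 states, so the proof of the pumping lemma guarantees a repeated state among the first 7+1 visited; the segment between the two visits is the pumpable y.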